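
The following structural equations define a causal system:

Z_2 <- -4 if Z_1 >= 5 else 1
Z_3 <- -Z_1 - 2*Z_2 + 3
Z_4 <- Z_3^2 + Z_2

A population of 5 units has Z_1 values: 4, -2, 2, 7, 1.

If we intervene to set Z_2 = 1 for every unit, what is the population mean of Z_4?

12

Every unit gets Z_2=1 under the intervention. Z_4 values become 10, 10, 2, 37, 1; E[Z_4|do(Z_2=1)] = 12.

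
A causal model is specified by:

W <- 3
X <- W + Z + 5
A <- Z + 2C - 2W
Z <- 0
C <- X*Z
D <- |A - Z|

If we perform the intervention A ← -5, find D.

The intervention breaks the incoming arrows to A: A <- Z + 2C - 2W no longer applies, and A = -5.
D = |A - Z|  [with A=-5, Z=0]  = 5

5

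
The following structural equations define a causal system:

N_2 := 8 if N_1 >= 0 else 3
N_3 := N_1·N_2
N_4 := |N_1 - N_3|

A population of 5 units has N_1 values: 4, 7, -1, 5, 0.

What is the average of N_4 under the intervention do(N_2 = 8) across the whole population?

23.8

The intervention sets N_2=8 in all 5 units regardless of N_1. Recomputing N_4 per unit gives 28, 49, 7, 35, 0; average 23.8.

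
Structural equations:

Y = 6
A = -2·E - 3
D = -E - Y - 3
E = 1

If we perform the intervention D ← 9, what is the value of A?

-5

Under do(D=9), the mechanism D = -E - Y - 3 is discarded; D is fixed at 9.
Since A is not a descendant of the intervened variable, it is unaffected.
A = -2·E - 3  [with E=1]  = -5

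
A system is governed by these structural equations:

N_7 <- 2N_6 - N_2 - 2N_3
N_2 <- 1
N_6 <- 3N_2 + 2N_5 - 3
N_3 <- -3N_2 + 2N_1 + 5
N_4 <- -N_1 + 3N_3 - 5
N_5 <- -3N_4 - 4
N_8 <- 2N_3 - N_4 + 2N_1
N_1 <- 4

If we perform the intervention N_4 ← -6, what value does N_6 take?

28

Under do(N_4=-6), the mechanism N_4 <- -N_1 + 3N_3 - 5 is discarded; N_4 is fixed at -6.
N_5 = -3N_4 - 4  [with N_4=-6]  = 14
N_6 = 3N_2 + 2N_5 - 3  [with N_2=1, N_5=14]  = 28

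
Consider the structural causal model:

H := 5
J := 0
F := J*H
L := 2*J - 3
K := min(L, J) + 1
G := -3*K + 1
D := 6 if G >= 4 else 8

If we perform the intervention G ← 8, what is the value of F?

do(G=8) replaces the equation G := -3*K + 1 with the constant G = 8.
F is not downstream of the intervention, so its value is determined by the original equations.
F = J*H  [with J=0, H=5]  = 0

0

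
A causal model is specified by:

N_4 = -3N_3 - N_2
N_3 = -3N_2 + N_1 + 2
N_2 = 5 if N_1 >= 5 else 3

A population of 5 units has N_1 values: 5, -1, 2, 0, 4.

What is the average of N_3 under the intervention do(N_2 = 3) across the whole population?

Under do(N_2=3), N_2's equation is replaced by N_2=3 for every unit. Per-unit N_3: -2, -8, -5, -7, -3. Mean = -5.

-5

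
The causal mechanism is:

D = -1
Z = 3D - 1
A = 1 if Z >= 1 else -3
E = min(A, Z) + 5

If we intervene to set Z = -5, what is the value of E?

Under do(Z=-5), the mechanism Z = 3D - 1 is discarded; Z is fixed at -5.
A = 1 if Z >= 1 else -3  [with Z=-5]  = -3
E = min(A, Z) + 5  [with A=-3, Z=-5]  = 0

0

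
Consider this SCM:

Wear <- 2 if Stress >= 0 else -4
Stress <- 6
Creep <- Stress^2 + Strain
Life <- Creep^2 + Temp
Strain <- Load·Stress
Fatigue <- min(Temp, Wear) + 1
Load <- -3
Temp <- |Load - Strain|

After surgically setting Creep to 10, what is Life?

do(Creep=10) replaces the equation Creep <- Stress^2 + Strain with the constant Creep = 10.
Strain = Load·Stress  [with Load=-3, Stress=6]  = -18
Temp = |Load - Strain|  [with Load=-3, Strain=-18]  = 15
Life = Creep^2 + Temp  [with Creep=10, Temp=15]  = 115

115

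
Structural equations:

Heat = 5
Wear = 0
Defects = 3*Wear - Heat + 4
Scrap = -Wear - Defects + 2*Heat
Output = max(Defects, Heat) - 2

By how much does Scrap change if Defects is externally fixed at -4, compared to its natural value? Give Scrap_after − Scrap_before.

The intervention breaks the incoming arrows to Defects: Defects = 3*Wear - Heat + 4 no longer applies, and Defects = -4.
Scrap = -Wear - Defects + 2*Heat  [with Wear=0, Defects=-4, Heat=5]  = 14
Without intervention: Defects = 3*Wear - Heat + 4  [with Wear=0, Heat=5]  = -1; Scrap = -Wear - Defects + 2*Heat  [with Wear=0, Defects=-1, Heat=5]  = 11.
Change = 14 − 11 = 3.

3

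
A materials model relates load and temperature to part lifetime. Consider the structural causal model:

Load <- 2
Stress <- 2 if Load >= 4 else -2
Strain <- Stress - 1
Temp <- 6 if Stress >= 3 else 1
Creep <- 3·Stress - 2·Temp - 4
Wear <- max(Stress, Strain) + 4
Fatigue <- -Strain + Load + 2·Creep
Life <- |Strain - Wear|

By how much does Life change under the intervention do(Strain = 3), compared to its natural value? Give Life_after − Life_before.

-1

The intervention breaks the incoming arrows to Strain: Strain <- Stress - 1 no longer applies, and Strain = 3.
Stress = 2 if Load >= 4 else -2  [with Load=2]  = -2
Wear = max(Stress, Strain) + 4  [with Stress=-2, Strain=3]  = 7
Life = |Strain - Wear|  [with Strain=3, Wear=7]  = 4
Without intervention: Stress = 2 if Load >= 4 else -2  [with Load=2]  = -2; Strain = Stress - 1  [with Stress=-2]  = -3; Wear = max(Stress, Strain) + 4  [with Stress=-2, Strain=-3]  = 2; Life = |Strain - Wear|  [with Strain=-3, Wear=2]  = 5.
Change = 4 − 5 = -1.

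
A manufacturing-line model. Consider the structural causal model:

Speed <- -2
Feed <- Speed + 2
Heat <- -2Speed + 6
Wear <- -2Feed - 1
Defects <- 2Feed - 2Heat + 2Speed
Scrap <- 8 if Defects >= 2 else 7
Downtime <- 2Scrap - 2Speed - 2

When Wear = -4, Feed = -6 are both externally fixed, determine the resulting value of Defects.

The joint intervention fixes Wear = -4, Feed = -6, removing each variable's own equation.
Heat = -2Speed + 6  [with Speed=-2]  = 10
Defects = 2Feed - 2Heat + 2Speed  [with Feed=-6, Heat=10, Speed=-2]  = -36

-36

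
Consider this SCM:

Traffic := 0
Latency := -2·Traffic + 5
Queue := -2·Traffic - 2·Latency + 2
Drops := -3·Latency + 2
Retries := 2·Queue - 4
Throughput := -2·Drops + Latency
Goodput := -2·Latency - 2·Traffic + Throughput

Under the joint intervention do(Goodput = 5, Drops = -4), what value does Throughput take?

13

Setting Goodput = 5, Drops = -4 by intervention discards those variables' equations.
Latency = -2·Traffic + 5  [with Traffic=0]  = 5
Throughput = -2·Drops + Latency  [with Drops=-4, Latency=5]  = 13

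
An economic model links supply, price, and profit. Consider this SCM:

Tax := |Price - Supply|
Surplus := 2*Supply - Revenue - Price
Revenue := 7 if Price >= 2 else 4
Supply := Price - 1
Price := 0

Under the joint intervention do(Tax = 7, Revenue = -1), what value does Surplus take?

The joint intervention fixes Tax = 7, Revenue = -1, removing each variable's own equation.
Supply = Price - 1  [with Price=0]  = -1
Surplus = 2*Supply - Revenue - Price  [with Supply=-1, Revenue=-1, Price=0]  = -1

-1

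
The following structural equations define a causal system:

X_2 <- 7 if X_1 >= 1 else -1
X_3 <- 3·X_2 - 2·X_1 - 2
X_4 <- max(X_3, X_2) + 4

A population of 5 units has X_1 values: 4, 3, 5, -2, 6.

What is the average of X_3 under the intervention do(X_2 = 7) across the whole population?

12.6

The intervention sets X_2=7 in all 5 units regardless of X_1. Recomputing X_3 per unit gives 11, 13, 9, 23, 7; average 12.6.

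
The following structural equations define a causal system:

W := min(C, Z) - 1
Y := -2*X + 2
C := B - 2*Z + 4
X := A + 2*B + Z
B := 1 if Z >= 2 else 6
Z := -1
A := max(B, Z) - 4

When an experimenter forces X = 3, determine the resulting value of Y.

-4

Under do(X=3), the mechanism X := A + 2*B + Z is discarded; X is fixed at 3.
Y = -2*X + 2  [with X=3]  = -4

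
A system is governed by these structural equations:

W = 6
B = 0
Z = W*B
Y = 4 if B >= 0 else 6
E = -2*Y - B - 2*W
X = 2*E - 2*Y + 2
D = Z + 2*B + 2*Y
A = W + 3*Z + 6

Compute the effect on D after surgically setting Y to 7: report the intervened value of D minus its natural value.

The intervention breaks the incoming arrows to Y: Y = 4 if B >= 0 else 6 no longer applies, and Y = 7.
Z = W*B  [with W=6, B=0]  = 0
D = Z + 2*B + 2*Y  [with Z=0, B=0, Y=7]  = 14
Without intervention: Z = W*B  [with W=6, B=0]  = 0; Y = 4 if B >= 0 else 6  [with B=0]  = 4; D = Z + 2*B + 2*Y  [with Z=0, B=0, Y=4]  = 8.
Change = 14 − 8 = 6.

6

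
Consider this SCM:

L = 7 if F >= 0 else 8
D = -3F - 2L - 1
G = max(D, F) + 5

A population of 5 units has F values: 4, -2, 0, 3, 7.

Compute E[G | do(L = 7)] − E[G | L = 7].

Every unit gets L=7 under the intervention. G values become 9, 3, 5, 8, 12; E[G|do(L=7)] = 7.4.
Observing L=7 restricts to units where L's equation naturally yields 7: F ∈ {4, 0, 3, 7}. In that subpopulation G = 9, 5, 8, 12, mean 8.5.
Difference = 7.4 − 8.5 = -1.1.

-1.1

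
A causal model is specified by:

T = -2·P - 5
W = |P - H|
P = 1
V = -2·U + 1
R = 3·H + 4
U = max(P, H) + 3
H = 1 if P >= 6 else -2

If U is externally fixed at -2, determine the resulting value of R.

do(U=-2) replaces the equation U = max(P, H) + 3 with the constant U = -2.
R is not downstream of the intervention, so its value is determined by the original equations.
H = 1 if P >= 6 else -2  [with P=1]  = -2
R = 3·H + 4  [with H=-2]  = -2

-2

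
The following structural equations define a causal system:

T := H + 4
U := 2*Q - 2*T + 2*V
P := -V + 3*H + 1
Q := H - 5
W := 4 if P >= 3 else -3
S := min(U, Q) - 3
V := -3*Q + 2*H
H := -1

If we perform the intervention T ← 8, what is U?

4

Intervening sets T = 8 and removes its equation (T := H + 4).
Q = H - 5  [with H=-1]  = -6
V = -3*Q + 2*H  [with Q=-6, H=-1]  = 16
U = 2*Q - 2*T + 2*V  [with Q=-6, T=8, V=16]  = 4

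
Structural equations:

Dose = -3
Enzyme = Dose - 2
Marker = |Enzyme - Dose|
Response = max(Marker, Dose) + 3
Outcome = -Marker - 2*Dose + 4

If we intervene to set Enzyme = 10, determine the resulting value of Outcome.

do(Enzyme=10) replaces the equation Enzyme = Dose - 2 with the constant Enzyme = 10.
Marker = |Enzyme - Dose|  [with Enzyme=10, Dose=-3]  = 13
Outcome = -Marker - 2*Dose + 4  [with Marker=13, Dose=-3]  = -3

-3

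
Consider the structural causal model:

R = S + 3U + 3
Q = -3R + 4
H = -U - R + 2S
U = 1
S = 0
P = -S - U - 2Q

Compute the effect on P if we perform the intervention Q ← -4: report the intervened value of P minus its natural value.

The intervention breaks the incoming arrows to Q: Q = -3R + 4 no longer applies, and Q = -4.
P = -S - U - 2Q  [with S=0, U=1, Q=-4]  = 7
Without intervention: R = S + 3U + 3  [with S=0, U=1]  = 6; Q = -3R + 4  [with R=6]  = -14; P = -S - U - 2Q  [with S=0, U=1, Q=-14]  = 27.
Change = 7 − 27 = -20.

-20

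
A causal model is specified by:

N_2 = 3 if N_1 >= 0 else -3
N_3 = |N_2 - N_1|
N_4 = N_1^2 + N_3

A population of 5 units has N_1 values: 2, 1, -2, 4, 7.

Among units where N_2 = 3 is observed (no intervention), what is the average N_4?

E[N_4|N_2=3] averages over only the 4 units with N_2=3 (N_1 = 2, 1, 4, 7): N_4 = 5, 3, 17, 53, mean 19.5.

19.5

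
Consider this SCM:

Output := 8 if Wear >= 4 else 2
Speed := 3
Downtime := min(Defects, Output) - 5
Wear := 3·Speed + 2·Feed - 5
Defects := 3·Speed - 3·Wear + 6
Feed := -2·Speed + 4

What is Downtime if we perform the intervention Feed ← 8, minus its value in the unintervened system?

Under do(Feed=8), the mechanism Feed := -2·Speed + 4 is discarded; Feed is fixed at 8.
Wear = 3·Speed + 2·Feed - 5  [with Speed=3, Feed=8]  = 20
Defects = 3·Speed - 3·Wear + 6  [with Speed=3, Wear=20]  = -45
Output = 8 if Wear >= 4 else 2  [with Wear=20]  = 8
Downtime = min(Defects, Output) - 5  [with Defects=-45, Output=8]  = -50
Without intervention: Feed = -2·Speed + 4  [with Speed=3]  = -2; Wear = 3·Speed + 2·Feed - 5  [with Speed=3, Feed=-2]  = 0; Defects = 3·Speed - 3·Wear + 6  [with Speed=3, Wear=0]  = 15; Output = 8 if Wear >= 4 else 2  [with Wear=0]  = 2; Downtime = min(Defects, Output) - 5  [with Defects=15, Output=2]  = -3.
Change = -50 − (-3) = -47.

-47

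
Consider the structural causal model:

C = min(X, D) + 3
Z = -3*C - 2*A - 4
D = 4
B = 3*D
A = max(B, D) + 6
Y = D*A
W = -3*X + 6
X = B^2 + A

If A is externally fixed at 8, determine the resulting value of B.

Under do(A=8), the mechanism A = max(B, D) + 6 is discarded; A is fixed at 8.
Since B is not a descendant of the intervened variable, it is unaffected.
B = 3*D  [with D=4]  = 12

12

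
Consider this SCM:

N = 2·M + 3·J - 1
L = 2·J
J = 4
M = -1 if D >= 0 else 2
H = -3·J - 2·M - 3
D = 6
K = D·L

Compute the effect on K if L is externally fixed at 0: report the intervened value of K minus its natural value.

Under do(L=0), the mechanism L = 2·J is discarded; L is fixed at 0.
K = D·L  [with D=6, L=0]  = 0
Without intervention: L = 2·J  [with J=4]  = 8; K = D·L  [with D=6, L=8]  = 48.
Change = 0 − 48 = -48.

-48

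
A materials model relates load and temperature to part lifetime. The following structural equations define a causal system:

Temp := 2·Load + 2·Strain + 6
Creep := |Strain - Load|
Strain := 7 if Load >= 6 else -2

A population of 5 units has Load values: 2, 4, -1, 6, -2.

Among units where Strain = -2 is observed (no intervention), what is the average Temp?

Observing Strain=-2 restricts to units where Strain's equation naturally yields -2: Load ∈ {2, 4, -1, -2}. In that subpopulation Temp = 6, 10, 0, -2, mean 3.5.

3.5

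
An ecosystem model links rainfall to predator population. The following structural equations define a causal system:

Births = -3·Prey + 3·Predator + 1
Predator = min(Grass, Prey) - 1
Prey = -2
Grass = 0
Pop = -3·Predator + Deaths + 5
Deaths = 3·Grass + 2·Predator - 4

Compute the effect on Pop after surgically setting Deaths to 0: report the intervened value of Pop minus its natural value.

10

The intervention breaks the incoming arrows to Deaths: Deaths = 3·Grass + 2·Predator - 4 no longer applies, and Deaths = 0.
Predator = min(Grass, Prey) - 1  [with Grass=0, Prey=-2]  = -3
Pop = -3·Predator + Deaths + 5  [with Predator=-3, Deaths=0]  = 14
Without intervention: Predator = min(Grass, Prey) - 1  [with Grass=0, Prey=-2]  = -3; Deaths = 3·Grass + 2·Predator - 4  [with Grass=0, Predator=-3]  = -10; Pop = -3·Predator + Deaths + 5  [with Predator=-3, Deaths=-10]  = 4.
Change = 14 − 4 = 10.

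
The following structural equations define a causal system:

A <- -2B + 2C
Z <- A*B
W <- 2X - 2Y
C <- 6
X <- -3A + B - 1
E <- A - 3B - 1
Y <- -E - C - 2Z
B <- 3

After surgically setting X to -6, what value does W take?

64

do(X=-6) replaces the equation X <- -3A + B - 1 with the constant X = -6.
A = -2B + 2C  [with B=3, C=6]  = 6
Z = A*B  [with A=6, B=3]  = 18
E = A - 3B - 1  [with A=6, B=3]  = -4
Y = -E - C - 2Z  [with E=-4, C=6, Z=18]  = -38
W = 2X - 2Y  [with X=-6, Y=-38]  = 64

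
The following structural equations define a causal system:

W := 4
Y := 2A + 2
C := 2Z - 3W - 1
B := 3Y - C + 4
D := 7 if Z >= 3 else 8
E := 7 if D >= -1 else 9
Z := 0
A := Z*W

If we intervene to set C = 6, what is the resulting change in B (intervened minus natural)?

-19

do(C=6) replaces the equation C := 2Z - 3W - 1 with the constant C = 6.
A = Z*W  [with Z=0, W=4]  = 0
Y = 2A + 2  [with A=0]  = 2
B = 3Y - C + 4  [with Y=2, C=6]  = 4
Without intervention: A = Z*W  [with Z=0, W=4]  = 0; C = 2Z - 3W - 1  [with Z=0, W=4]  = -13; Y = 2A + 2  [with A=0]  = 2; B = 3Y - C + 4  [with Y=2, C=-13]  = 23.
Change = 4 − 23 = -19.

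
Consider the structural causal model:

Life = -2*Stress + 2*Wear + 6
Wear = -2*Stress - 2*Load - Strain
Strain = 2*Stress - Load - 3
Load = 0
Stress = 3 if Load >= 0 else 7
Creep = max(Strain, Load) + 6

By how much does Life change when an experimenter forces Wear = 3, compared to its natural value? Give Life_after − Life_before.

The intervention breaks the incoming arrows to Wear: Wear = -2*Stress - 2*Load - Strain no longer applies, and Wear = 3.
Stress = 3 if Load >= 0 else 7  [with Load=0]  = 3
Life = -2*Stress + 2*Wear + 6  [with Stress=3, Wear=3]  = 6
Without intervention: Stress = 3 if Load >= 0 else 7  [with Load=0]  = 3; Strain = 2*Stress - Load - 3  [with Stress=3, Load=0]  = 3; Wear = -2*Stress - 2*Load - Strain  [with Stress=3, Load=0, Strain=3]  = -9; Life = -2*Stress + 2*Wear + 6  [with Stress=3, Wear=-9]  = -18.
Change = 6 − (-18) = 24.

24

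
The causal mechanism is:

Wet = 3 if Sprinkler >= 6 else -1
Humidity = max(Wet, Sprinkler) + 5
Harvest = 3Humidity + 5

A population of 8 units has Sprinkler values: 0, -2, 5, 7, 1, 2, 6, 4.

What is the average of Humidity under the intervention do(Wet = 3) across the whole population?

9.25

Under do(Wet=3), Wet's equation is replaced by Wet=3 for every unit. Per-unit Humidity: 8, 8, 10, 12, 8, 8, 11, 9. Mean = 9.25.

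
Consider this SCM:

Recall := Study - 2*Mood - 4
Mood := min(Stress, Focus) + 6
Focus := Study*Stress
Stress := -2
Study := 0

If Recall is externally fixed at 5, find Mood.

4

The intervention breaks the incoming arrows to Recall: Recall := Study - 2*Mood - 4 no longer applies, and Recall = 5.
Since Mood is not a descendant of the intervened variable, it is unaffected.
Focus = Study*Stress  [with Study=0, Stress=-2]  = 0
Mood = min(Stress, Focus) + 6  [with Stress=-2, Focus=0]  = 4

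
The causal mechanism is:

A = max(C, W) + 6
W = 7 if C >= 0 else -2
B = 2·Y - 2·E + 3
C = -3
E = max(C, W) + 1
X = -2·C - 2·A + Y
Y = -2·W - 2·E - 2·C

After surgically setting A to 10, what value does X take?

Intervening sets A = 10 and removes its equation (A = max(C, W) + 6).
W = 7 if C >= 0 else -2  [with C=-3]  = -2
E = max(C, W) + 1  [with C=-3, W=-2]  = -1
Y = -2·W - 2·E - 2·C  [with W=-2, E=-1, C=-3]  = 12
X = -2·C - 2·A + Y  [with C=-3, A=10, Y=12]  = -2

-2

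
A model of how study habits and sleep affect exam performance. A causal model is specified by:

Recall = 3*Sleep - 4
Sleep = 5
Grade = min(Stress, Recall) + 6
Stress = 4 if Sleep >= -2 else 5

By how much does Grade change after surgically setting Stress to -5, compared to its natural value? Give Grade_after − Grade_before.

Under do(Stress=-5), the mechanism Stress = 4 if Sleep >= -2 else 5 is discarded; Stress is fixed at -5.
Recall = 3*Sleep - 4  [with Sleep=5]  = 11
Grade = min(Stress, Recall) + 6  [with Stress=-5, Recall=11]  = 1
Without intervention: Stress = 4 if Sleep >= -2 else 5  [with Sleep=5]  = 4; Recall = 3*Sleep - 4  [with Sleep=5]  = 11; Grade = min(Stress, Recall) + 6  [with Stress=4, Recall=11]  = 10.
Change = 1 − 10 = -9.

-9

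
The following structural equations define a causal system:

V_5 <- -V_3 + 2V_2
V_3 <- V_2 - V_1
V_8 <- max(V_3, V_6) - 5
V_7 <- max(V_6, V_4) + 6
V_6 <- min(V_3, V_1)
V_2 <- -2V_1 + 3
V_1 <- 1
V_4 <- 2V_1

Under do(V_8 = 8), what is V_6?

The intervention breaks the incoming arrows to V_8: V_8 <- max(V_3, V_6) - 5 no longer applies, and V_8 = 8.
V_6 is not downstream of the intervention, so its value is determined by the original equations.
V_2 = -2V_1 + 3  [with V_1=1]  = 1
V_3 = V_2 - V_1  [with V_2=1, V_1=1]  = 0
V_6 = min(V_3, V_1)  [with V_3=0, V_1=1]  = 0

0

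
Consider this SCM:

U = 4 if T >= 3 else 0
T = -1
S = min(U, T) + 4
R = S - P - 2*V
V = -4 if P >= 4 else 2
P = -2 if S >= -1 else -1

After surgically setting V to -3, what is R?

The intervention breaks the incoming arrows to V: V = -4 if P >= 4 else 2 no longer applies, and V = -3.
U = 4 if T >= 3 else 0  [with T=-1]  = 0
S = min(U, T) + 4  [with U=0, T=-1]  = 3
P = -2 if S >= -1 else -1  [with S=3]  = -2
R = S - P - 2*V  [with S=3, P=-2, V=-3]  = 11

11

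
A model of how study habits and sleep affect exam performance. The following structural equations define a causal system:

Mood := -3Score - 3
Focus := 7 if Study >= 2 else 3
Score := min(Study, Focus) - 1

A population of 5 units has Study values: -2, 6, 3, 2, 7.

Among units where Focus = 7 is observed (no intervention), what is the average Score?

Conditioning on Focus=7 selects the 4 unit(s) with Study ∈ {6, 3, 2, 7}. Their Score values: 5, 2, 1, 6. Mean = 3.5.

3.5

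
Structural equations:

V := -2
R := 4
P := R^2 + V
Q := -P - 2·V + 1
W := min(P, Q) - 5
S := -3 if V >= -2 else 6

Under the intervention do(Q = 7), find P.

14

Under do(Q=7), the mechanism Q := -P - 2·V + 1 is discarded; Q is fixed at 7.
Since P is not a descendant of the intervened variable, it is unaffected.
P = R^2 + V  [with R=4, V=-2]  = 14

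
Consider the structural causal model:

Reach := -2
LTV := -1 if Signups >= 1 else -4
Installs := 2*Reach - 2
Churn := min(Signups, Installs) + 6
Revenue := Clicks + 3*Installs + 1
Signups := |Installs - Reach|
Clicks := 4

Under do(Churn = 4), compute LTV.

-1

Under do(Churn=4), the mechanism Churn := min(Signups, Installs) + 6 is discarded; Churn is fixed at 4.
Since LTV is not a descendant of the intervened variable, it is unaffected.
Installs = 2*Reach - 2  [with Reach=-2]  = -6
Signups = |Installs - Reach|  [with Installs=-6, Reach=-2]  = 4
LTV = -1 if Signups >= 1 else -4  [with Signups=4]  = -1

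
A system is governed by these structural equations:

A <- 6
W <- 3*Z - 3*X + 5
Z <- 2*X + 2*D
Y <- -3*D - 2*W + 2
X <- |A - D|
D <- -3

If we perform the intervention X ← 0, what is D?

-3

Under do(X=0), the mechanism X <- |A - D| is discarded; X is fixed at 0.
D is not downstream of the intervention, so its value is determined by the original equations.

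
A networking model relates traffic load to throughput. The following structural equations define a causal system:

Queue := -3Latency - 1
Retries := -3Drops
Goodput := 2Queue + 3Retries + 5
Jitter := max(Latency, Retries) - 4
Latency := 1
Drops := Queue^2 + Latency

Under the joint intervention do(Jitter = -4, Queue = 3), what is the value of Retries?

Setting Jitter = -4, Queue = 3 by intervention discards those variables' equations.
Drops = Queue^2 + Latency  [with Queue=3, Latency=1]  = 10
Retries = -3Drops  [with Drops=10]  = -30

-30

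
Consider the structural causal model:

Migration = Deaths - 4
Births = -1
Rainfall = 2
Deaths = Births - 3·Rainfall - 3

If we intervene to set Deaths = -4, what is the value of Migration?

-8

The intervention breaks the incoming arrows to Deaths: Deaths = Births - 3·Rainfall - 3 no longer applies, and Deaths = -4.
Migration = Deaths - 4  [with Deaths=-4]  = -8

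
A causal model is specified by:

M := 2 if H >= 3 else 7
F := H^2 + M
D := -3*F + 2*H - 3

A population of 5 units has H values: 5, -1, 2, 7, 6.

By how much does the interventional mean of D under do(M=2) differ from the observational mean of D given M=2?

36.6

Under do(M=2), M's equation is replaced by M=2 for every unit. Per-unit D: -74, -14, -17, -142, -105. Mean = -70.4.
E[D|M=2] averages over only the 3 units with M=2 (H = 5, 7, 6): D = -74, -142, -105, mean -107.
Difference = -70.4 − (-107) = 36.6.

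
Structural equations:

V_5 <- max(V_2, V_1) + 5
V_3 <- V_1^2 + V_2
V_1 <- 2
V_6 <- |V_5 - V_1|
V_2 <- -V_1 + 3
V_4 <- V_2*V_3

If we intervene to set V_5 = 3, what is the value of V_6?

1

The intervention breaks the incoming arrows to V_5: V_5 <- max(V_2, V_1) + 5 no longer applies, and V_5 = 3.
V_6 = |V_5 - V_1|  [with V_5=3, V_1=2]  = 1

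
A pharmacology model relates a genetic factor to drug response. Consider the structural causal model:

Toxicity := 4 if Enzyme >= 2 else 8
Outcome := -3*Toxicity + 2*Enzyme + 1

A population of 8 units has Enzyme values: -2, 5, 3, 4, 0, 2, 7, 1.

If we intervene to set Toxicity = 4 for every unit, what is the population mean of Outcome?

-6

Every unit gets Toxicity=4 under the intervention. Outcome values become -15, -1, -5, -3, -11, -7, 3, -9; E[Outcome|do(Toxicity=4)] = -6.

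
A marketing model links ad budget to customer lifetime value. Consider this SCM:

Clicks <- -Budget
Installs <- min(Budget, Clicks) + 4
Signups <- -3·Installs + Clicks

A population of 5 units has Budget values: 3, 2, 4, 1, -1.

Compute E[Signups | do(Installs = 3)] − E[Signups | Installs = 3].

-1.8

The intervention sets Installs=3 in all 5 units regardless of Budget. Recomputing Signups per unit gives -12, -11, -13, -10, -8; average -10.8.
Conditioning on Installs=3 selects the 2 unit(s) with Budget ∈ {1, -1}. Their Signups values: -10, -8. Mean = -9.
Difference = -10.8 − (-9) = -1.8.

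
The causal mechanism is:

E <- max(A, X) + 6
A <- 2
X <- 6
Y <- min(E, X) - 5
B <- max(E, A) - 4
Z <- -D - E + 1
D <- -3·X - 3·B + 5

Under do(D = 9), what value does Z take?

-20

Intervening sets D = 9 and removes its equation (D <- -3·X - 3·B + 5).
E = max(A, X) + 6  [with A=2, X=6]  = 12
Z = -D - E + 1  [with D=9, E=12]  = -20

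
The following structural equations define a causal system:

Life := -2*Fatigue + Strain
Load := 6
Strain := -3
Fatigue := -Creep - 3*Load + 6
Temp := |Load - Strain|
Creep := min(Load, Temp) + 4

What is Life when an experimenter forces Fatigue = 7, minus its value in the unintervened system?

-58

The intervention breaks the incoming arrows to Fatigue: Fatigue := -Creep - 3*Load + 6 no longer applies, and Fatigue = 7.
Life = -2*Fatigue + Strain  [with Fatigue=7, Strain=-3]  = -17
Without intervention: Temp = |Load - Strain|  [with Load=6, Strain=-3]  = 9; Creep = min(Load, Temp) + 4  [with Load=6, Temp=9]  = 10; Fatigue = -Creep - 3*Load + 6  [with Creep=10, Load=6]  = -22; Life = -2*Fatigue + Strain  [with Fatigue=-22, Strain=-3]  = 41.
Change = -17 − 41 = -58.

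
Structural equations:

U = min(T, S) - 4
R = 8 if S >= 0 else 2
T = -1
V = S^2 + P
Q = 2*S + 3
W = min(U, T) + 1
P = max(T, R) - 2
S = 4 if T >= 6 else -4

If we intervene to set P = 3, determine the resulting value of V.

Under do(P=3), the mechanism P = max(T, R) - 2 is discarded; P is fixed at 3.
S = 4 if T >= 6 else -4  [with T=-1]  = -4
V = S^2 + P  [with S=-4, P=3]  = 19

19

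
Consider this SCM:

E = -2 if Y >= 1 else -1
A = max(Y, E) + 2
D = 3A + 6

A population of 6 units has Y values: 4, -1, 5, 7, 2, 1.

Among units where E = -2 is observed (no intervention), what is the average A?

Conditioning on E=-2 selects the 5 unit(s) with Y ∈ {4, 5, 7, 2, 1}. Their A values: 6, 7, 9, 4, 3. Mean = 5.8.

5.8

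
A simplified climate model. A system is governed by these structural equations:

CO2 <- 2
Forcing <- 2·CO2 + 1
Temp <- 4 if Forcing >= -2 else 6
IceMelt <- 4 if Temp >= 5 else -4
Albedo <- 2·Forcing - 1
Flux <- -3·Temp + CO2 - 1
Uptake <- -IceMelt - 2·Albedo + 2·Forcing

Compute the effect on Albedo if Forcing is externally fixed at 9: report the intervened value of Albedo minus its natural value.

8

do(Forcing=9) replaces the equation Forcing <- 2·CO2 + 1 with the constant Forcing = 9.
Albedo = 2·Forcing - 1  [with Forcing=9]  = 17
Without intervention: Forcing = 2·CO2 + 1  [with CO2=2]  = 5; Albedo = 2·Forcing - 1  [with Forcing=5]  = 9.
Change = 17 − 9 = 8.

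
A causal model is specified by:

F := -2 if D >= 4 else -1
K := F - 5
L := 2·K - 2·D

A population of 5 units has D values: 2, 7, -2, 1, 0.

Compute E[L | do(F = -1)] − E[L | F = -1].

-2.7

Under do(F=-1), F's equation is replaced by F=-1 for every unit. Per-unit L: -16, -26, -8, -14, -12. Mean = -15.2.
Conditioning on F=-1 selects the 4 unit(s) with D ∈ {2, -2, 1, 0}. Their L values: -16, -8, -14, -12. Mean = -12.5.
Difference = -15.2 − (-12.5) = -2.7.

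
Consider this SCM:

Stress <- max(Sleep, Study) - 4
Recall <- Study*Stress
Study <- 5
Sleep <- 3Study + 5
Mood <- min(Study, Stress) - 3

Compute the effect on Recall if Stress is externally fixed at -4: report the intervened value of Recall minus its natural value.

do(Stress=-4) replaces the equation Stress <- max(Sleep, Study) - 4 with the constant Stress = -4.
Recall = Study*Stress  [with Study=5, Stress=-4]  = -20
Without intervention: Sleep = 3Study + 5  [with Study=5]  = 20; Stress = max(Sleep, Study) - 4  [with Sleep=20, Study=5]  = 16; Recall = Study*Stress  [with Study=5, Stress=16]  = 80.
Change = -20 − 80 = -100.

-100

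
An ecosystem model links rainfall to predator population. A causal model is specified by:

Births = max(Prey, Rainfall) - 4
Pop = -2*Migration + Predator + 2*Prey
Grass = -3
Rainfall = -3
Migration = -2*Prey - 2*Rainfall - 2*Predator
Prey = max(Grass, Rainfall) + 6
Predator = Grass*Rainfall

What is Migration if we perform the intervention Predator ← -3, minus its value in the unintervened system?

24

Under do(Predator=-3), the mechanism Predator = Grass*Rainfall is discarded; Predator is fixed at -3.
Prey = max(Grass, Rainfall) + 6  [with Grass=-3, Rainfall=-3]  = 3
Migration = -2*Prey - 2*Rainfall - 2*Predator  [with Prey=3, Rainfall=-3, Predator=-3]  = 6
Without intervention: Prey = max(Grass, Rainfall) + 6  [with Grass=-3, Rainfall=-3]  = 3; Predator = Grass*Rainfall  [with Grass=-3, Rainfall=-3]  = 9; Migration = -2*Prey - 2*Rainfall - 2*Predator  [with Prey=3, Rainfall=-3, Predator=9]  = -18.
Change = 6 − (-18) = 24.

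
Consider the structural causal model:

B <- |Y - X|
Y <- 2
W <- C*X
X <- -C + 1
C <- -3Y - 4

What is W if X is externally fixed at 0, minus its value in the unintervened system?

do(X=0) replaces the equation X <- -C + 1 with the constant X = 0.
C = -3Y - 4  [with Y=2]  = -10
W = C*X  [with C=-10, X=0]  = 0
Without intervention: C = -3Y - 4  [with Y=2]  = -10; X = -C + 1  [with C=-10]  = 11; W = C*X  [with C=-10, X=11]  = -110.
Change = 0 − (-110) = 110.

110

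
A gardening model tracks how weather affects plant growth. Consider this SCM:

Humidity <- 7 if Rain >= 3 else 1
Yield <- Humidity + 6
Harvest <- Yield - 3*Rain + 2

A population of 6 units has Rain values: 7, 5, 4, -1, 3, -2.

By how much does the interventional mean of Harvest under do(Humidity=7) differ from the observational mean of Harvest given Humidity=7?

6.25

Every unit gets Humidity=7 under the intervention. Harvest values become -6, 0, 3, 18, 6, 21; E[Harvest|do(Humidity=7)] = 7.
E[Harvest|Humidity=7] averages over only the 4 units with Humidity=7 (Rain = 7, 5, 4, 3): Harvest = -6, 0, 3, 6, mean 0.75.
Difference = 7 − 0.75 = 6.25.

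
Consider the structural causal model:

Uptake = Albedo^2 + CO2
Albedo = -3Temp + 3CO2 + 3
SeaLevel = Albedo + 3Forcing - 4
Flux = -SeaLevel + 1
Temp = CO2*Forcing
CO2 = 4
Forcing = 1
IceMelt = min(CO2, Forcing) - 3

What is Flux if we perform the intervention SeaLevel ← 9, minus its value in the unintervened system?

-7

Intervening sets SeaLevel = 9 and removes its equation (SeaLevel = Albedo + 3Forcing - 4).
Flux = -SeaLevel + 1  [with SeaLevel=9]  = -8
Without intervention: Temp = CO2*Forcing  [with CO2=4, Forcing=1]  = 4; Albedo = -3Temp + 3CO2 + 3  [with Temp=4, CO2=4]  = 3; SeaLevel = Albedo + 3Forcing - 4  [with Albedo=3, Forcing=1]  = 2; Flux = -SeaLevel + 1  [with SeaLevel=2]  = -1.
Change = -8 − (-1) = -7.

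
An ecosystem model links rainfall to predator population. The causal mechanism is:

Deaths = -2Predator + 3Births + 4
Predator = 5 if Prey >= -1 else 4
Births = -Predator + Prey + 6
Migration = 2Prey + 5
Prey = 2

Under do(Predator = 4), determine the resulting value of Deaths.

Under do(Predator=4), the mechanism Predator = 5 if Prey >= -1 else 4 is discarded; Predator is fixed at 4.
Births = -Predator + Prey + 6  [with Predator=4, Prey=2]  = 4
Deaths = -2Predator + 3Births + 4  [with Predator=4, Births=4]  = 8

8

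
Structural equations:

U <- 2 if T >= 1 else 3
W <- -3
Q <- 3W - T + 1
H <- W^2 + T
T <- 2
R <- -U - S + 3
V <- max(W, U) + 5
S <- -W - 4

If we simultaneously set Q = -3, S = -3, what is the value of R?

4

The joint intervention fixes Q = -3, S = -3, removing each variable's own equation.
U = 2 if T >= 1 else 3  [with T=2]  = 2
R = -U - S + 3  [with U=2, S=-3]  = 4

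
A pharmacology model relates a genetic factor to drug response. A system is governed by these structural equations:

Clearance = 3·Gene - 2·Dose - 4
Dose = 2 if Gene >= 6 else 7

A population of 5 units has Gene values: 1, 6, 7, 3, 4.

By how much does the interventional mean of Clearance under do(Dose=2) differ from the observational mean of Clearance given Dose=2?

do(Dose=2) breaks Dose's dependence on Gene. With Dose=2 fixed, Clearance across the units is -5, 10, 13, 1, 4, mean 4.6.
Observing Dose=2 restricts to units where Dose's equation naturally yields 2: Gene ∈ {6, 7}. In that subpopulation Clearance = 10, 13, mean 11.5.
Difference = 4.6 − 11.5 = -6.9.

-6.9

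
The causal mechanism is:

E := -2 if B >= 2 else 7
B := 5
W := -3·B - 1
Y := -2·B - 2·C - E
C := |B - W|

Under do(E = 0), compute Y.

Intervening sets E = 0 and removes its equation (E := -2 if B >= 2 else 7).
W = -3·B - 1  [with B=5]  = -16
C = |B - W|  [with B=5, W=-16]  = 21
Y = -2·B - 2·C - E  [with B=5, C=21, E=0]  = -52

-52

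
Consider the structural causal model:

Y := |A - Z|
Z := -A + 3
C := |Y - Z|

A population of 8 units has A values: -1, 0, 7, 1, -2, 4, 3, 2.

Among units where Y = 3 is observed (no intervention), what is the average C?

1.5

Conditioning on Y=3 selects the 2 unit(s) with A ∈ {0, 3}. Their C values: 0, 3. Mean = 1.5.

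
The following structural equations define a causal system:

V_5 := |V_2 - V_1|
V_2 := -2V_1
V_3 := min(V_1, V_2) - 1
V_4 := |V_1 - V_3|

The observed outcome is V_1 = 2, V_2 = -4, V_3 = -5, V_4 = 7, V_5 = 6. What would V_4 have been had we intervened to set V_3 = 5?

The intervention breaks the incoming arrows to V_3: V_3 := min(V_1, V_2) - 1 no longer applies, and V_3 = 5.
V_4 = |V_1 - V_3|  [with V_1=2, V_3=5]  = 3

3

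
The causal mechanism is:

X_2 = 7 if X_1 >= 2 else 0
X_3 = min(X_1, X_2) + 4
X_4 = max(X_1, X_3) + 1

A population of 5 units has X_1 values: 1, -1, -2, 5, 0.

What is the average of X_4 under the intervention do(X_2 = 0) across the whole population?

Every unit gets X_2=0 under the intervention. X_4 values become 5, 4, 3, 6, 5; E[X_4|do(X_2=0)] = 4.6.

4.6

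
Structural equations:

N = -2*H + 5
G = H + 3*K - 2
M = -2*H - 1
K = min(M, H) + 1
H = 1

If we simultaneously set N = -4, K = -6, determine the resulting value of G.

-19

Under do(N = -4, K = -6), each intervened variable's structural equation is replaced by its fixed value.
G = H + 3*K - 2  [with H=1, K=-6]  = -19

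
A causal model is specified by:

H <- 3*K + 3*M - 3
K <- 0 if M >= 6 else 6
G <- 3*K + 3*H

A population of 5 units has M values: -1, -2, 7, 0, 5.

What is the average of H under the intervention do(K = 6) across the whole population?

Under do(K=6), K's equation is replaced by K=6 for every unit. Per-unit H: 12, 9, 36, 15, 30. Mean = 20.4.

20.4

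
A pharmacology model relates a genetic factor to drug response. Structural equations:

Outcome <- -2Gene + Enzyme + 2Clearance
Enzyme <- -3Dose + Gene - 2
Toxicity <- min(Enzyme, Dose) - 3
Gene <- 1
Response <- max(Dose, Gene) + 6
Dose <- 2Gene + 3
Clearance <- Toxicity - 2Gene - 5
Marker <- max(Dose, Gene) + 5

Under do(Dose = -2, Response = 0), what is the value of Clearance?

-12

The joint intervention fixes Dose = -2, Response = 0, removing each variable's own equation.
Enzyme = -3Dose + Gene - 2  [with Dose=-2, Gene=1]  = 5
Toxicity = min(Enzyme, Dose) - 3  [with Enzyme=5, Dose=-2]  = -5
Clearance = Toxicity - 2Gene - 5  [with Toxicity=-5, Gene=1]  = -12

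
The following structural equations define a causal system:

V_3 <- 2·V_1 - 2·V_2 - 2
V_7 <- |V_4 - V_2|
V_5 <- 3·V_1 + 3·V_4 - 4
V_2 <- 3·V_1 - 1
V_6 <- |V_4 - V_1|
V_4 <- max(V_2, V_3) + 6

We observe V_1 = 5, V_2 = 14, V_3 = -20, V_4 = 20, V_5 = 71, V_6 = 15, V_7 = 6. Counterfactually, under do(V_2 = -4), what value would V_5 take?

do(V_2=-4) replaces the equation V_2 <- 3·V_1 - 1 with the constant V_2 = -4.
V_3 = 2·V_1 - 2·V_2 - 2  [with V_1=5, V_2=-4]  = 16
V_4 = max(V_2, V_3) + 6  [with V_2=-4, V_3=16]  = 22
V_5 = 3·V_1 + 3·V_4 - 4  [with V_1=5, V_4=22]  = 77

77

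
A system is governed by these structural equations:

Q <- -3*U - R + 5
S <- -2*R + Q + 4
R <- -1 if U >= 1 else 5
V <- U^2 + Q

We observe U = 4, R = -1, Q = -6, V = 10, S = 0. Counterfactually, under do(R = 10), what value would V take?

-1

Under do(R=10), the mechanism R <- -1 if U >= 1 else 5 is discarded; R is fixed at 10.
Q = -3*U - R + 5  [with U=4, R=10]  = -17
V = U^2 + Q  [with U=4, Q=-17]  = -1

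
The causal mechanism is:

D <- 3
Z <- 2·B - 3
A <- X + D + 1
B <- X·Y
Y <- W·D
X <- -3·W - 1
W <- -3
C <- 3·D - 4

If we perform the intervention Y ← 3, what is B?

24

The intervention breaks the incoming arrows to Y: Y <- W·D no longer applies, and Y = 3.
X = -3·W - 1  [with W=-3]  = 8
B = X·Y  [with X=8, Y=3]  = 24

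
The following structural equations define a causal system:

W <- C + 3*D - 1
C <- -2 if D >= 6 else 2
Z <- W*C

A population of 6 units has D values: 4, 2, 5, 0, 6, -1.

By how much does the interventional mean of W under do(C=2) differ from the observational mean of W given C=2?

2

Every unit gets C=2 under the intervention. W values become 13, 7, 16, 1, 19, -2; E[W|do(C=2)] = 9.
E[W|C=2] averages over only the 5 units with C=2 (D = 4, 2, 5, 0, -1): W = 13, 7, 16, 1, -2, mean 7.
Difference = 9 − 7 = 2.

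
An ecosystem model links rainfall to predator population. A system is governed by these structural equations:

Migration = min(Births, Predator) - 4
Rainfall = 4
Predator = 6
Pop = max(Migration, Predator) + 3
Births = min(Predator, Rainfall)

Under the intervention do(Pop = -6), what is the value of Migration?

The intervention breaks the incoming arrows to Pop: Pop = max(Migration, Predator) + 3 no longer applies, and Pop = -6.
Since Migration is not a descendant of the intervened variable, it is unaffected.
Births = min(Predator, Rainfall)  [with Predator=6, Rainfall=4]  = 4
Migration = min(Births, Predator) - 4  [with Births=4, Predator=6]  = 0

0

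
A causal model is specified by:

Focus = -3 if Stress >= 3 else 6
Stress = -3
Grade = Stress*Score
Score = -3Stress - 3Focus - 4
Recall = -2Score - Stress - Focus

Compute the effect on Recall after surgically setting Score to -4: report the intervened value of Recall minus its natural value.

The intervention breaks the incoming arrows to Score: Score = -3Stress - 3Focus - 4 no longer applies, and Score = -4.
Focus = -3 if Stress >= 3 else 6  [with Stress=-3]  = 6
Recall = -2Score - Stress - Focus  [with Score=-4, Stress=-3, Focus=6]  = 5
Without intervention: Focus = -3 if Stress >= 3 else 6  [with Stress=-3]  = 6; Score = -3Stress - 3Focus - 4  [with Stress=-3, Focus=6]  = -13; Recall = -2Score - Stress - Focus  [with Score=-13, Stress=-3, Focus=6]  = 23.
Change = 5 − 23 = -18.

-18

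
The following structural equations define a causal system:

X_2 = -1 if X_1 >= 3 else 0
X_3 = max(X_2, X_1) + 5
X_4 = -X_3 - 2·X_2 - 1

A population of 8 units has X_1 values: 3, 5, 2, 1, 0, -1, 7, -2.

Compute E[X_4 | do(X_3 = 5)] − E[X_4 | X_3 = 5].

0.75

Under do(X_3=5), X_3's equation is replaced by X_3=5 for every unit. Per-unit X_4: -4, -4, -6, -6, -6, -6, -4, -6. Mean = -5.25.
E[X_4|X_3=5] averages over only the 3 units with X_3=5 (X_1 = 0, -1, -2): X_4 = -6, -6, -6, mean -6.
Difference = -5.25 − (-6) = 0.75.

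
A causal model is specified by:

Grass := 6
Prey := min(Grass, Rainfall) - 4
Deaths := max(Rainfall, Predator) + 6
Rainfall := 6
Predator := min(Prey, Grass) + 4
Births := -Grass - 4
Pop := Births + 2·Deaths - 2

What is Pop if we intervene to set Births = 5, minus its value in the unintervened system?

Under do(Births=5), the mechanism Births := -Grass - 4 is discarded; Births is fixed at 5.
Prey = min(Grass, Rainfall) - 4  [with Grass=6, Rainfall=6]  = 2
Predator = min(Prey, Grass) + 4  [with Prey=2, Grass=6]  = 6
Deaths = max(Rainfall, Predator) + 6  [with Rainfall=6, Predator=6]  = 12
Pop = Births + 2·Deaths - 2  [with Births=5, Deaths=12]  = 27
Without intervention: Prey = min(Grass, Rainfall) - 4  [with Grass=6, Rainfall=6]  = 2; Predator = min(Prey, Grass) + 4  [with Prey=2, Grass=6]  = 6; Births = -Grass - 4  [with Grass=6]  = -10; Deaths = max(Rainfall, Predator) + 6  [with Rainfall=6, Predator=6]  = 12; Pop = Births + 2·Deaths - 2  [with Births=-10, Deaths=12]  = 12.
Change = 27 − 12 = 15.

15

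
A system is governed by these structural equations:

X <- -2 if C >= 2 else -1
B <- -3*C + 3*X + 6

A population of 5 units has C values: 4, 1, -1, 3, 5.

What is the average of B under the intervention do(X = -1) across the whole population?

Under do(X=-1), X's equation is replaced by X=-1 for every unit. Per-unit B: -9, 0, 6, -6, -12. Mean = -4.2.

-4.2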